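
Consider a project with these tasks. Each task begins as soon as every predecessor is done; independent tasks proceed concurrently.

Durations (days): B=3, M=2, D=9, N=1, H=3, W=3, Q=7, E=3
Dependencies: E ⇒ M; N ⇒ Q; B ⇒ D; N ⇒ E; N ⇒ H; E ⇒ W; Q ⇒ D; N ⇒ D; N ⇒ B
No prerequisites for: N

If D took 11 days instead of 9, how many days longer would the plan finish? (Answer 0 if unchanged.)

Actual critical path: N→Q→D = 1+7+9 = 17 ⇒ 17 days.
D is on the critical path; changing it to 11 makes that path 19 days.
The critical path is still N→Q→D; finish is now 19 days.
Change in finish: 19 − 17 = +2 days.

2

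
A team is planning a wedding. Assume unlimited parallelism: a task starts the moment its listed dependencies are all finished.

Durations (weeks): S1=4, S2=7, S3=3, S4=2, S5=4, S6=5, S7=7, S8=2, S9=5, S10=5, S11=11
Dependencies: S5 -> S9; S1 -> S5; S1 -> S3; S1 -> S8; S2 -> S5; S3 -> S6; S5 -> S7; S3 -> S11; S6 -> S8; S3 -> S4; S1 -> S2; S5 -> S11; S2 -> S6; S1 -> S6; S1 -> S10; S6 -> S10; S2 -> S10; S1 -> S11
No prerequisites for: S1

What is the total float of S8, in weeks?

S1→S2→S5→S11 = 4+7+4+11 = 26 sets the makespan at 26 weeks.
The longest chain containing S8 totals 18 weeks.
So S8 can slip 26 − 18 = 8 weeks.

8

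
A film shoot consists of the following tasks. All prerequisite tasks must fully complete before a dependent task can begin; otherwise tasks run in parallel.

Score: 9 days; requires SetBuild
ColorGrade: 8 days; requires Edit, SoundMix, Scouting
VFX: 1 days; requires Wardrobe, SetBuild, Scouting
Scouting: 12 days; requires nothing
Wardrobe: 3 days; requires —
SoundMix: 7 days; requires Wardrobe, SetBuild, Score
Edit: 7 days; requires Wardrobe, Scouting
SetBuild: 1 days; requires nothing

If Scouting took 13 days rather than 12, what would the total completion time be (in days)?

Critical path before the change: Scouting→Edit→ColorGrade = 12+7+8 = 27 giving 27 days.
Scouting is on the critical path; changing it to 13 makes that path 28 days.
That remains the longest chain; total 28 days.

28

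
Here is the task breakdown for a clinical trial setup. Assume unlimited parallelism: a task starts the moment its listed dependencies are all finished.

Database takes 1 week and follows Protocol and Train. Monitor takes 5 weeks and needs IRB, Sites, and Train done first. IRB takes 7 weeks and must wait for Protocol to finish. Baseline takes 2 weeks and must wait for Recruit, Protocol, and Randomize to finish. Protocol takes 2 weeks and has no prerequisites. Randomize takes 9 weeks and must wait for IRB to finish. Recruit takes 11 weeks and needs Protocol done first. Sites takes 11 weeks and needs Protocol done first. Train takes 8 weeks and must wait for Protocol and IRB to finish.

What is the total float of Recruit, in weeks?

Protocol→IRB→Train→Monitor = 2+7+8+5 = 22 sets the makespan at 22 weeks.
Recruit finishes as early as 13 and must finish by 20.
So Recruit can slip 20 − 13 = 7 weeks.

7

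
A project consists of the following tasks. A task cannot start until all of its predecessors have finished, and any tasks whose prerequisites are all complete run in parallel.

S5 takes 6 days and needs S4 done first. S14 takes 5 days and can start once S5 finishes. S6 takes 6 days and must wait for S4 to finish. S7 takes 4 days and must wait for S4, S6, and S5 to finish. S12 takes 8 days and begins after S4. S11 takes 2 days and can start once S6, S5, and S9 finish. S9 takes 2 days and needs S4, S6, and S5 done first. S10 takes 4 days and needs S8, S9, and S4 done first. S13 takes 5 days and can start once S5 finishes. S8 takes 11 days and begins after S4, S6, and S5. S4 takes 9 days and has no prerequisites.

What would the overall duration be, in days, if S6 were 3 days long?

As given, the longest chain is S4→S6→S8→S10 = 9+6+11+4 = 30, so the finish is 30 days.
S6 is on the critical path; changing it to 3 makes that path 27 days.
New critical path: S4→S5→S8→S10 = 9+6+11+4 = 30 ⇒ 30 days.

30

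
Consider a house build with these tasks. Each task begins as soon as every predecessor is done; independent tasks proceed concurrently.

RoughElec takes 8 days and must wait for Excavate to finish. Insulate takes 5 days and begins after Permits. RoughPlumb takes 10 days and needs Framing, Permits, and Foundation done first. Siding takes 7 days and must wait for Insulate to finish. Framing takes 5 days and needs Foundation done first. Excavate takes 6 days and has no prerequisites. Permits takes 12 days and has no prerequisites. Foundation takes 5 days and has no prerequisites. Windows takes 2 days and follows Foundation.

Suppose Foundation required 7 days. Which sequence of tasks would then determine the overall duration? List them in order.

Actual critical path: Permits→Insulate→Siding = 12+5+7 = 24 ⇒ 24 days.
Foundation is off the critical path — its longest chain is 20 days, giving 4 of slack.
No other chain overtakes it, so the finish is 24 days.

Permits, Insulate, Siding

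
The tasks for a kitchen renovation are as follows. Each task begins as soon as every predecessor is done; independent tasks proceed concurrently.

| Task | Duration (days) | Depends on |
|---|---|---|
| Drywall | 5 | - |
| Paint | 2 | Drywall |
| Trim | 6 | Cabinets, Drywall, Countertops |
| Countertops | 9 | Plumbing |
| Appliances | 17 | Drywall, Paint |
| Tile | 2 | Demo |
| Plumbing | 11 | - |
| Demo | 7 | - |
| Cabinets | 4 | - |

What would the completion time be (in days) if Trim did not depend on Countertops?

Before: longest chain Plumbing→Countertops→Trim = 11+9+6 = 26, finish 26.
Without Countertops→Trim, Trim's earliest start moves from 20 to 5.
New critical path: Drywall→Paint→Appliances = 5+2+17 = 24 ⇒ 24 days.

24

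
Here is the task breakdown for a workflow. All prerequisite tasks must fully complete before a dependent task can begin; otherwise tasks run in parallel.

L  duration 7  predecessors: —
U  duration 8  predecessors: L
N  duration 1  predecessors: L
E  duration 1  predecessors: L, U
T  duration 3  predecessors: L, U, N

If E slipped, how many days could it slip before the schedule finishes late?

The longest chain is L→U→T = 7+8+3 = 18; overall finish 18 days.
The longest chain containing E totals 16 days.
Float = 18 − 16 = 2.

2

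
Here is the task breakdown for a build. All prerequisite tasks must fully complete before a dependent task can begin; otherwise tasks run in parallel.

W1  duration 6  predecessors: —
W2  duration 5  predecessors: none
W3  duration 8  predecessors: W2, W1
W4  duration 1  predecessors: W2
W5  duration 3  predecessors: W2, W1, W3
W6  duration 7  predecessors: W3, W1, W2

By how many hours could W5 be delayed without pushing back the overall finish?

The longest chain is W1→W3→W6 = 6+8+7 = 21; overall finish 21 hours.
W5 finishes as early as 17 and must finish by 21.
So W5 can slip 21 − 17 = 4 hours.

4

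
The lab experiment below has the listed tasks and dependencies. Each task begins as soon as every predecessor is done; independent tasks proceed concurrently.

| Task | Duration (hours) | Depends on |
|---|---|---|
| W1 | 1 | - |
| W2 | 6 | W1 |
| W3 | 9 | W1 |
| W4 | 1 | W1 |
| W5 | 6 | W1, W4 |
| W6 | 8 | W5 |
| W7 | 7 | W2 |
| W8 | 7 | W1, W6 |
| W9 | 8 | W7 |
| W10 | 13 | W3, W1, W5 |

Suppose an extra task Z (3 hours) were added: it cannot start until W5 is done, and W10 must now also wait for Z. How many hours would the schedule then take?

24

Originally the schedule takes 23 hours.
With Z inserted, W10 now waits for max(W3, W1, W5, Z).
New critical path: W1→W4→W5→Z→W10 = 1+1+6+3+13 = 24 ⇒ 24 hours.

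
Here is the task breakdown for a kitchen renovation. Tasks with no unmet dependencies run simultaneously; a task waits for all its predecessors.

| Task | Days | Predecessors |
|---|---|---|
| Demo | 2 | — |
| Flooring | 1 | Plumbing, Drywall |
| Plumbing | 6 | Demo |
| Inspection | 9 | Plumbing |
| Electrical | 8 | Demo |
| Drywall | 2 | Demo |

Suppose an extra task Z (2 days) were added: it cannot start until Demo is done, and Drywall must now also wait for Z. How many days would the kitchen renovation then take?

Originally the kitchen renovation takes 17 days.
With Z inserted, Drywall now waits for max(Demo, Z).
New critical path: Demo→Plumbing→Inspection = 2+6+9 = 17 ⇒ 17 days.

17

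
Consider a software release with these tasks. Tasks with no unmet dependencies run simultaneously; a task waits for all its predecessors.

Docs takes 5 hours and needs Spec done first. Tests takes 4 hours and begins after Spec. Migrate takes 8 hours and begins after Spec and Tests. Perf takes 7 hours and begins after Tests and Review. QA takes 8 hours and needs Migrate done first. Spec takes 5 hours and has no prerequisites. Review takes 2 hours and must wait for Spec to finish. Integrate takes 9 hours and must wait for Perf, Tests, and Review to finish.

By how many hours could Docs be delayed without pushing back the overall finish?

15

Spec→Tests→Migrate→QA = 5+4+8+8 = 25 sets the makespan at 25 hours.
Longest path through Docs: 10 hours (earliest finish 10, latest finish 25).
Float = 25 − 10 = 15.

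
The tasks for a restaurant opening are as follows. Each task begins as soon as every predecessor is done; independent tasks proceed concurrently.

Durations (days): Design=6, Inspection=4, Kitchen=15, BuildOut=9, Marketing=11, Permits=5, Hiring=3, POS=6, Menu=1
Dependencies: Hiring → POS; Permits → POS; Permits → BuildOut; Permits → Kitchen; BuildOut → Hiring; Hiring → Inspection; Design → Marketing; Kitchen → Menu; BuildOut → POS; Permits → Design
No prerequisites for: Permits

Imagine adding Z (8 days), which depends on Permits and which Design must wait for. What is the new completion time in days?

Originally the job takes 23 days.
With Z inserted, Design now waits for max(Permits, Z).
New critical path: Permits→Z→Design→Marketing = 5+8+6+11 = 30 ⇒ 30 days.

30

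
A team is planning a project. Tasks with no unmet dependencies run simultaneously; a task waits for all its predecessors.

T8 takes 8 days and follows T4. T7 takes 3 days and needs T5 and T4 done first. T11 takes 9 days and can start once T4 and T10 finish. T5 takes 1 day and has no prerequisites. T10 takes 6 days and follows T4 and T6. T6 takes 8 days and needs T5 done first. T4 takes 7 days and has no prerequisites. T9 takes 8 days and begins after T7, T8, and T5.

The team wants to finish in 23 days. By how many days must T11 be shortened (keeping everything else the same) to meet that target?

1

Current finish: 24 days; target: 23.
T11 is on every critical path, so each day cut from T11 cuts the finish by one (this holds down to a finish of 23).
Need 24 − 23 = 1 day off T11 → T11 becomes 8 days, finish becomes 23.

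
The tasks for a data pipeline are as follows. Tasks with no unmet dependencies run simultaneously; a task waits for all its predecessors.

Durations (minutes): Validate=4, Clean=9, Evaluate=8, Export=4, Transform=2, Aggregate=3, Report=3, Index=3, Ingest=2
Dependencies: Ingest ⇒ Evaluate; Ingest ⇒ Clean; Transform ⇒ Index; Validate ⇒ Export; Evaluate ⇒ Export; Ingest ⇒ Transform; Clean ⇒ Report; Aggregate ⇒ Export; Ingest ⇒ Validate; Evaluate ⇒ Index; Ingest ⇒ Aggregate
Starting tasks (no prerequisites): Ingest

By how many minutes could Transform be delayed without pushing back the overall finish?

Ingest→Clean→Report = 2+9+3 = 14 sets the makespan at 14 minutes.
Transform finishes as early as 4 and must finish by 11.
Slack of Transform = 9 − 2 = 7 minutes.

7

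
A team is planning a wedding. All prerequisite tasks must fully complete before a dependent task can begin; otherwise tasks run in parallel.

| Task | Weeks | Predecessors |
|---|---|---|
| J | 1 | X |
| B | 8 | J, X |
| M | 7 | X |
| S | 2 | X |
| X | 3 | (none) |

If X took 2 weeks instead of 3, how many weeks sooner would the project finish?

Actual critical path: X→J→B = 3+1+8 = 12 ⇒ 12 weeks.
X is on the critical path; changing it to 2 makes that path 11 weeks.
No other chain overtakes it, so the finish is 11 weeks.
Change in finish: 11 − 12 = -1 weeks.

1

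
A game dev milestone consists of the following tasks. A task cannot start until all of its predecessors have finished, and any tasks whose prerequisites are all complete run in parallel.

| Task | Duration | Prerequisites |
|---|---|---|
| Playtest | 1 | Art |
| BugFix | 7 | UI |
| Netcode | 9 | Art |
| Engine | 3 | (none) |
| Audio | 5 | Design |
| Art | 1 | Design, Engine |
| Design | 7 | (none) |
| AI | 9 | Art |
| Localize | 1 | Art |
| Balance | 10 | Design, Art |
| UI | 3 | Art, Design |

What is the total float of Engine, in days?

4

Design→Art→UI→BugFix = 7+1+3+7 = 18 sets the makespan at 18 days.
The longest chain containing Engine totals 14 days.
Float = 18 − 14 = 4.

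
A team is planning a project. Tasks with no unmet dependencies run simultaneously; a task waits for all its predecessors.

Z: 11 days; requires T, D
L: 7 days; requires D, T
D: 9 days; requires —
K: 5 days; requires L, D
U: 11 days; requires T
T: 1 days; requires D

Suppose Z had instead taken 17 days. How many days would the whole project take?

27

Baseline: D→T→L→K = 9+1+7+5 = 22 → 22 days.
Z has 1 day of float (longest path through it is 21).
New critical path: D→T→Z = 9+1+17 = 27 ⇒ 27 days.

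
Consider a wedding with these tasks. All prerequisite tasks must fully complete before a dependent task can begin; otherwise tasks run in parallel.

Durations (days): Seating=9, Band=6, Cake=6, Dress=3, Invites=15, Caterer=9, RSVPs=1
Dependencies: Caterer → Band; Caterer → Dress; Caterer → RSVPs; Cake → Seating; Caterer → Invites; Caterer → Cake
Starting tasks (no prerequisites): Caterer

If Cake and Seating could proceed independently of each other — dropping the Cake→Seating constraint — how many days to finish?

24

With the dependency in place, Caterer→Invites = 9+15 = 24 sets the finish at 24 days.
Without Cake→Seating, Seating's earliest start moves from 15 to 0.
After: Caterer→Invites = 9+15 = 24 → 24 days.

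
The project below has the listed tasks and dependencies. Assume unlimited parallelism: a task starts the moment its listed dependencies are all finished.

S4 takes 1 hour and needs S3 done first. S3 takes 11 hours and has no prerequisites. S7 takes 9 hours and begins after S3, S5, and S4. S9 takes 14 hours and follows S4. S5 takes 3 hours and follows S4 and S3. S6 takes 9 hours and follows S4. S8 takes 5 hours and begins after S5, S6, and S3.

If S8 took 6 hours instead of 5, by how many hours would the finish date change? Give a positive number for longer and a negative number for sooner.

As given, the longest chain is S3→S4→S6→S8 = 11+1+9+5 = 26, so the finish is 26 hours.
S8 is on the critical path; changing it to 6 makes that path 27 hours.
The critical path is still S3→S4→S6→S8; finish is now 27 hours.
Change in finish: 27 − 26 = +1 hours.

1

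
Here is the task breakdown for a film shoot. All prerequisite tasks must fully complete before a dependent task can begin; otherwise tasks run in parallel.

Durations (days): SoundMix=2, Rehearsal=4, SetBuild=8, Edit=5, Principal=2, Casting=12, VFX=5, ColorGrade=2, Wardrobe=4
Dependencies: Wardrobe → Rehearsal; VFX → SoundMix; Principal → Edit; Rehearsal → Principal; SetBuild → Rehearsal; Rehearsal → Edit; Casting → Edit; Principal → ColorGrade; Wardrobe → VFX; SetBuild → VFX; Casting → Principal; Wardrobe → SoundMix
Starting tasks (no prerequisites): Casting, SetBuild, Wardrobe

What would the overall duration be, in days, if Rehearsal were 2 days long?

19

As given, the longest chain is SetBuild→Rehearsal→Principal→Edit = 8+4+2+5 = 19, so the finish is 19 days.
Rehearsal lies on that path, so at 2 days the path becomes 17 days.
The binding chain switches to Casting→Principal→Edit = 12+2+5 = 19; finish 19 days.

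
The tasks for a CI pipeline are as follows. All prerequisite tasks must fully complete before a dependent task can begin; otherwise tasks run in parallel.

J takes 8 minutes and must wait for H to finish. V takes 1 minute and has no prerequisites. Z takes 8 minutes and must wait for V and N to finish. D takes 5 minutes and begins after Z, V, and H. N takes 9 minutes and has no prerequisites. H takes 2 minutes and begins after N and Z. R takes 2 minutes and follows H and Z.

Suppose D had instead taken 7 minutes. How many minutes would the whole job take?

Critical path before the change: N→Z→H→J = 9+8+2+8 = 27 giving 27 minutes.
D is off the critical path — its longest chain is 24 minutes, giving 3 of slack.
No other chain overtakes it, so the finish is 27 minutes.

27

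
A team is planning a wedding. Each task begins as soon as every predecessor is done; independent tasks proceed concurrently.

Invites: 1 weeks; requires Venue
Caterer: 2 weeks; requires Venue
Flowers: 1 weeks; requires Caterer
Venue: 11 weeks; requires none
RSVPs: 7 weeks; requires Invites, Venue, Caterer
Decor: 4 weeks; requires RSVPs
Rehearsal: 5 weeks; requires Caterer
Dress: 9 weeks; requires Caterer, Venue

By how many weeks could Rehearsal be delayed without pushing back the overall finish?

Venue→Caterer→RSVPs→Decor = 11+2+7+4 = 24 sets the makespan at 24 weeks.
The longest chain containing Rehearsal totals 18 weeks.
Float = 24 − 18 = 6.

6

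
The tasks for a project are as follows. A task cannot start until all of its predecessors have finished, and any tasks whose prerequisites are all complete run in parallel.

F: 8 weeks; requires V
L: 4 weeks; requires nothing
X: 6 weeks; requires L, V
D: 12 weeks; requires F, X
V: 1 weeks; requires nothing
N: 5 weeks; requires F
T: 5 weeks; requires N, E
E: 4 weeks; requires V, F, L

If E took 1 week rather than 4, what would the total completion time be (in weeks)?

22

Actual critical path: L→X→D = 4+6+12 = 22 ⇒ 22 weeks.
E is off the critical path — its longest chain is 18 weeks, giving 4 of slack.
The critical path is still L→X→D; finish is now 22 weeks.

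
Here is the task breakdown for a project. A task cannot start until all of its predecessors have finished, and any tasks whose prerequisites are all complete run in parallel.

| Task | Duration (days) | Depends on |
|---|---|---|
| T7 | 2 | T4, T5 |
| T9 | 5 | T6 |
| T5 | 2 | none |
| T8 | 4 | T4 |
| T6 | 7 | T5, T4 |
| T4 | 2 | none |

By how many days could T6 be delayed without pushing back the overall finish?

0

T4→T6→T9 = 2+7+5 = 14 sets the makespan at 14 days.
The longest chain containing T6 totals 14 days.
So T6 can slip 9 − 9 = 0 days.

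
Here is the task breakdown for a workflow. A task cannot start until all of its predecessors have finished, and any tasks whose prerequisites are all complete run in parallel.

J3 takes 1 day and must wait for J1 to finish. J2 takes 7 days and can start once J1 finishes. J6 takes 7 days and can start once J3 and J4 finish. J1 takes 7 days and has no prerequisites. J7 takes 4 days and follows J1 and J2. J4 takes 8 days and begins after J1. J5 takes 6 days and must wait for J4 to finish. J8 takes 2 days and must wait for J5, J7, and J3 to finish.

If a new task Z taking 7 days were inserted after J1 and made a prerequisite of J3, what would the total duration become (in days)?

Originally the plan takes 23 days.
With Z inserted, J3 now waits for max(J1, Z).
New critical path: J1→J4→J5→J8 = 7+8+6+2 = 23 ⇒ 23 days.

23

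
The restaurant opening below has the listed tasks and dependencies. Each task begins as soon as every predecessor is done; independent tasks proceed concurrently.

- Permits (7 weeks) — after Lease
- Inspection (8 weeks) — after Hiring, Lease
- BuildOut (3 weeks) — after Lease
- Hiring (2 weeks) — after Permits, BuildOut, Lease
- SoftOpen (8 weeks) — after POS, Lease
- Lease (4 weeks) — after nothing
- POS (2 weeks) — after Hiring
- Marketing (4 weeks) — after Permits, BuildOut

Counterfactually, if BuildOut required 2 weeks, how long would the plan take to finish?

23

Critical path before the change: Lease→Permits→Hiring→POS→SoftOpen = 4+7+2+2+8 = 23 giving 23 weeks.
BuildOut is off the critical path — its longest chain is 19 weeks, giving 4 of slack.
That remains the longest chain; total 23 weeks.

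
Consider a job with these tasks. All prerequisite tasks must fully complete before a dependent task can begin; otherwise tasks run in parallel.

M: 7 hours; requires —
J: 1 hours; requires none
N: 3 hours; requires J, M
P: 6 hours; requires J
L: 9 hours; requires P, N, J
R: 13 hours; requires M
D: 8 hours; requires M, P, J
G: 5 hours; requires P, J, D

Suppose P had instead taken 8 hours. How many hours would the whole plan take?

22

Baseline: J→P→D→G = 1+6+8+5 = 20 → 20 hours.
Since P is critical, the +2 change carries straight to that chain (now 22 hours).
The critical path is still J→P→D→G; finish is now 22 hours.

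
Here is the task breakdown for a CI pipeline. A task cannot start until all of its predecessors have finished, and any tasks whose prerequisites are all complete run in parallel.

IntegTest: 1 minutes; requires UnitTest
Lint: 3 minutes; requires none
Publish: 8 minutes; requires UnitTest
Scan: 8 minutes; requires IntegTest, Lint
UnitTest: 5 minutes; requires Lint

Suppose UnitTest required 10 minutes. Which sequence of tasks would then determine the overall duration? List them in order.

Lint, UnitTest, IntegTest, Scan

As given, the longest chain is Lint→UnitTest→IntegTest→Scan = 3+5+1+8 = 17, so the finish is 17 minutes.
Since UnitTest is critical, the +5 change carries straight to that chain (now 22 minutes).
No other chain overtakes it, so the finish is 22 minutes.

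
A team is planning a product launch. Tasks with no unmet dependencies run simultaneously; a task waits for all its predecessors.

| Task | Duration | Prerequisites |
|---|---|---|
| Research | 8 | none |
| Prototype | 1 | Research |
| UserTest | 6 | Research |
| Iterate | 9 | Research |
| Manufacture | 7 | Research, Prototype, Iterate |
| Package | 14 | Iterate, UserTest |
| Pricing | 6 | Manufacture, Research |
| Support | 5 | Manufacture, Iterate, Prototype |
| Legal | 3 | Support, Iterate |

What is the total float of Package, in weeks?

Critical path: Research→Iterate→Manufacture→Support→Legal = 8+9+7+5+3 = 32, so the finish is 32 weeks.
Package finishes as early as 31 and must finish by 32.
Slack of Package = 18 − 17 = 1 week.

1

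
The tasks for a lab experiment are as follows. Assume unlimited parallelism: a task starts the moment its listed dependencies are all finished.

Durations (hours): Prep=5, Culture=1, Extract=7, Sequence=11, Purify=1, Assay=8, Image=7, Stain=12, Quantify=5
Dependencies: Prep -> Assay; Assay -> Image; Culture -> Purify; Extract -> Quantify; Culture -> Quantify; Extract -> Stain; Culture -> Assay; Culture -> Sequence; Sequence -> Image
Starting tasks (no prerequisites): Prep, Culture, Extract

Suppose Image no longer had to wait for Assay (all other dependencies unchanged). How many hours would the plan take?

19

Before: longest chain Prep→Assay→Image = 5+8+7 = 20, finish 20.
Without Assay→Image, Image's earliest start moves from 13 to 12.
After: Culture→Sequence→Image = 1+11+7 = 19 → 19 hours.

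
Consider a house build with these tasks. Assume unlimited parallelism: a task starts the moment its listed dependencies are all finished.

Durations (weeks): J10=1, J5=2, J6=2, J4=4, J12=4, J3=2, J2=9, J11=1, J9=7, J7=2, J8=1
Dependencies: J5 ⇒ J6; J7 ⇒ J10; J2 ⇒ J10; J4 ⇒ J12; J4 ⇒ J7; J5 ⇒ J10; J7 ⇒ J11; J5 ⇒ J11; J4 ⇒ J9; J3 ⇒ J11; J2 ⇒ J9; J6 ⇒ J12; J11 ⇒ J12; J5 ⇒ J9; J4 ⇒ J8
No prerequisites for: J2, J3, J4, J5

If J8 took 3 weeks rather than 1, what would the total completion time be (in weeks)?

16

The binding path is J2→J9 = 9+7 = 16; finish at 16 weeks.
J8 is off the critical path — its longest chain is 5 weeks, giving 11 of slack.
That remains the longest chain; total 16 weeks.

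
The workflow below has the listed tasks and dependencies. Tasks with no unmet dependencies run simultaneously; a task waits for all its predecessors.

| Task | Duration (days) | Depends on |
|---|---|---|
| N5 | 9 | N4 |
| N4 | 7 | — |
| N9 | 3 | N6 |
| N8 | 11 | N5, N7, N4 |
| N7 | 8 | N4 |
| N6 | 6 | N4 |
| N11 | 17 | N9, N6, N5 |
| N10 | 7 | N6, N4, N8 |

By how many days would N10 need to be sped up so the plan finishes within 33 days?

1

Current finish: 34 days; target: 33.
N10 is on every critical path, so each day cut from N10 cuts the finish by one (this holds down to a finish of 33).
Need 34 − 33 = 1 day off N10 → N10 becomes 6 days, finish becomes 33.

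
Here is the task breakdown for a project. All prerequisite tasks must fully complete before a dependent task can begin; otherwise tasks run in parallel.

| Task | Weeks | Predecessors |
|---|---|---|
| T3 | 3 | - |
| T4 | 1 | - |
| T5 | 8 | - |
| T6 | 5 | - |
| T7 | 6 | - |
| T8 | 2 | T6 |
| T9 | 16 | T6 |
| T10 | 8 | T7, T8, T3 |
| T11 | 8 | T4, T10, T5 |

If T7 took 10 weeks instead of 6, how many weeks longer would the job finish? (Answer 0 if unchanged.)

Actual critical path: T6→T8→T10→T11 = 5+2+8+8 = 23 ⇒ 23 weeks.
The longest path through T7 is only 22 weeks, so T7 has float 1.
The binding chain switches to T7→T10→T11 = 10+8+8 = 26; finish 26 weeks.
Change in finish: 26 − 23 = +3 weeks.

3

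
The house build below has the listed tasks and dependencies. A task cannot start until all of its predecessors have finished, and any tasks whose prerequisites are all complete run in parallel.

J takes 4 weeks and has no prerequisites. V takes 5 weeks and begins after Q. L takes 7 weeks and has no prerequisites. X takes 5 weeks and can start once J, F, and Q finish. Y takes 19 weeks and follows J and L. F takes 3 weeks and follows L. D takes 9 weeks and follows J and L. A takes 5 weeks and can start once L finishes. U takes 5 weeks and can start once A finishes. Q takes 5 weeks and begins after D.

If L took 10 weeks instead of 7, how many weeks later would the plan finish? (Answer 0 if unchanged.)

As given, the longest chain is L→D→Q→V = 7+9+5+5 = 26, so the finish is 26 weeks.
Since L is critical, the +3 change carries straight to that chain (now 29 weeks).
No other chain overtakes it, so the finish is 29 weeks.
Change in finish: 29 − 26 = +3 weeks.

3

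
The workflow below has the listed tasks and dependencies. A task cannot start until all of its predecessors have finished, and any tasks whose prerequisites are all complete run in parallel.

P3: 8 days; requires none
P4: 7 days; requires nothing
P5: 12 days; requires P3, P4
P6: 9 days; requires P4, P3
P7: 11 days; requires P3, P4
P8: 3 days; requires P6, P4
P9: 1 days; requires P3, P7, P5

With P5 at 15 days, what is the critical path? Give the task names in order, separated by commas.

Critical path before the change: P3→P5→P9 = 8+12+1 = 21 giving 21 days.
P5 lies on that path, so at 15 days the path becomes 24 days.
The critical path is still P3→P5→P9; finish is now 24 days.

P3, P5, P9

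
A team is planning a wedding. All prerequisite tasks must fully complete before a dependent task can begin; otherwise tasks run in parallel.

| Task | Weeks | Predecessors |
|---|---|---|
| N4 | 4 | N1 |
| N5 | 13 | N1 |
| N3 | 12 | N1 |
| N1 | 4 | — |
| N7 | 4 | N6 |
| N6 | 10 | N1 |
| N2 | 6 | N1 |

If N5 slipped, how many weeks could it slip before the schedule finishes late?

Critical path: N1→N6→N7 = 4+10+4 = 18, so the finish is 18 weeks.
Longest path through N5: 17 weeks (earliest finish 17, latest finish 18).
So N5 can slip 18 − 17 = 1 week.

1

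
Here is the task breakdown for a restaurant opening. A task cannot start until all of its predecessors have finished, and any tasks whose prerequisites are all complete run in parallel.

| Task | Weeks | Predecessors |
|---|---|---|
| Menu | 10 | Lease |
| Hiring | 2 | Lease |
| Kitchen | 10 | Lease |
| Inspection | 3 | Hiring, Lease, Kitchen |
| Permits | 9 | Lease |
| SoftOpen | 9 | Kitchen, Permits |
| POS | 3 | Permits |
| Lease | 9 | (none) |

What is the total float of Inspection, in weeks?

6

The longest chain is Lease→Kitchen→SoftOpen = 9+10+9 = 28; overall finish 28 weeks.
Inspection finishes as early as 22 and must finish by 28.
So Inspection can slip 28 − 22 = 6 weeks.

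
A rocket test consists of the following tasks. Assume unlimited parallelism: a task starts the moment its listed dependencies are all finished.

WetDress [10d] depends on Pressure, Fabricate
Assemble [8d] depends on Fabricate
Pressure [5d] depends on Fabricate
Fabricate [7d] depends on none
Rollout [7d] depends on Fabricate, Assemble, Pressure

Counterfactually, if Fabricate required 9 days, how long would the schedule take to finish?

Critical path before the change: Fabricate→Assemble→Rollout = 7+8+7 = 22 giving 22 days.
Fabricate lies on that path, so at 9 days the path becomes 24 days.
That remains the longest chain; total 24 days.

24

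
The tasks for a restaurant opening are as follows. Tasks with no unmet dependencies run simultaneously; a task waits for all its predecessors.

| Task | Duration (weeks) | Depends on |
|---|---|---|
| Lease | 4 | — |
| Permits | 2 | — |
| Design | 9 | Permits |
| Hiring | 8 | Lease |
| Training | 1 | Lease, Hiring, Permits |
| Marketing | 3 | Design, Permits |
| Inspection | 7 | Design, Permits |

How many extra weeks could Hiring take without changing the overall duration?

The longest chain is Permits→Design→Inspection = 2+9+7 = 18; overall finish 18 weeks.
The longest chain containing Hiring totals 13 weeks.
Float = 18 − 13 = 5.

5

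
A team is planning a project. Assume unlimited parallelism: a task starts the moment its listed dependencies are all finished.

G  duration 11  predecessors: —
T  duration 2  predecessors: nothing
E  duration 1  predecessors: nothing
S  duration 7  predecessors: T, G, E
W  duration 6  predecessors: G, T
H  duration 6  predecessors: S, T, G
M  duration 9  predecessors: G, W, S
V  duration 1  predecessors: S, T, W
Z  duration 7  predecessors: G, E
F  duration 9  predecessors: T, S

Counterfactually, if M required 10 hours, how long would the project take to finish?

As given, the longest chain is G→S→M = 11+7+9 = 27, so the finish is 27 hours.
Since M is critical, the +1 change carries straight to that chain (now 28 hours).
No other chain overtakes it, so the finish is 28 hours.

28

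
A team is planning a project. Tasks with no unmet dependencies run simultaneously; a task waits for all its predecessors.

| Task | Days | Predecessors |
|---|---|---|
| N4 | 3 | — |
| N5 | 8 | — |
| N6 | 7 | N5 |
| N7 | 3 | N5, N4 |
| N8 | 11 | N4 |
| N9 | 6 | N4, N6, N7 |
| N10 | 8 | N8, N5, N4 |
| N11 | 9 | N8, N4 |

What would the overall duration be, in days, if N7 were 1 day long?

23

As given, the longest chain is N4→N8→N11 = 3+11+9 = 23, so the finish is 23 days.
The longest path through N7 is only 17 days, so N7 has float 6.
That remains the longest chain; total 23 days.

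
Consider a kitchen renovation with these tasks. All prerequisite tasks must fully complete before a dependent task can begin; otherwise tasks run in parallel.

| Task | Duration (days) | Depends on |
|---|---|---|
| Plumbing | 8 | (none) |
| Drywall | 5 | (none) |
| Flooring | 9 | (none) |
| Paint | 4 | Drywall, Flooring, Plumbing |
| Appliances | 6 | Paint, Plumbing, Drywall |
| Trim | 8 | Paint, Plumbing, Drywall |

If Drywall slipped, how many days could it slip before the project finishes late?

4

Critical path: Flooring→Paint→Trim = 9+4+8 = 21, so the finish is 21 days.
Drywall finishes as early as 5 and must finish by 9.
Float = 21 − 17 = 4.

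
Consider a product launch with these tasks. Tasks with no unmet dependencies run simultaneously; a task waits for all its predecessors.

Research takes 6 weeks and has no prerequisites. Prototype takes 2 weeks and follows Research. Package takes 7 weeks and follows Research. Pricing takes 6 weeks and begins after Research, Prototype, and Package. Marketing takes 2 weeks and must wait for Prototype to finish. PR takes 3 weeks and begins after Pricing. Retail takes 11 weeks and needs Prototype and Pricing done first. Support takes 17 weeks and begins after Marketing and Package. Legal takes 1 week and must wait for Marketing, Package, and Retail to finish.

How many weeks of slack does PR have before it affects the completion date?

Critical path: Research→Package→Pricing→Retail→Legal = 6+7+6+11+1 = 31, so the finish is 31 weeks.
Longest path through PR: 22 weeks (earliest finish 22, latest finish 31).
Float = 31 − 22 = 9.

9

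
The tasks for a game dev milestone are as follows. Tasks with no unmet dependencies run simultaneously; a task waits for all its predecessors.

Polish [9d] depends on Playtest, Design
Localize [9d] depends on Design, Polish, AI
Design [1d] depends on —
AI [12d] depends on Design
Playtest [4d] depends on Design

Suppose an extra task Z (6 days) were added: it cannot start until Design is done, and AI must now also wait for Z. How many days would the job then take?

28

Originally the job takes 23 days.
With Z inserted, AI now waits for max(Design, Z).
New critical path: Design→Z→AI→Localize = 1+6+12+9 = 28 ⇒ 28 days.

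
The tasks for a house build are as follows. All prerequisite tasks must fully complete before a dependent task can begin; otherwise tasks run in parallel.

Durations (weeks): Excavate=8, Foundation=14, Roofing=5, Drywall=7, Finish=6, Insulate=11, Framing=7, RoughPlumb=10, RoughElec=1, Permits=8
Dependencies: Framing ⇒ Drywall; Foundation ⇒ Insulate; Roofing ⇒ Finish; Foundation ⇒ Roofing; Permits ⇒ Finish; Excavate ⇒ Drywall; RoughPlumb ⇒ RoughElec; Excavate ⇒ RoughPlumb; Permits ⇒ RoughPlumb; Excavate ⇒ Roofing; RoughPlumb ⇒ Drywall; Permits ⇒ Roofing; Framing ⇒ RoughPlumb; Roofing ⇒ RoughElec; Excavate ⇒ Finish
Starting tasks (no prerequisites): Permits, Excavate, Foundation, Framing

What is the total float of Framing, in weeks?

Critical path: Permits→RoughPlumb→Drywall = 8+10+7 = 25, so the finish is 25 weeks.
Framing finishes as early as 7 and must finish by 8.
So Framing can slip 8 − 7 = 1 week.

1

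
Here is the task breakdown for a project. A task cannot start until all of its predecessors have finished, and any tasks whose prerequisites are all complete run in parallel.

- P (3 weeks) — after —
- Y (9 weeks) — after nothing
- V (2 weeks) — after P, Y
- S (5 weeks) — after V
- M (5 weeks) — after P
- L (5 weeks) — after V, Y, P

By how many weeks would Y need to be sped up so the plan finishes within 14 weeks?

Current finish: 16 weeks; target: 14.
Y is on every critical path, so each week cut from Y cuts the finish by one (this holds down to a finish of 10).
Need 16 − 14 = 2 weeks off Y → Y becomes 7 weeks, finish becomes 14.

2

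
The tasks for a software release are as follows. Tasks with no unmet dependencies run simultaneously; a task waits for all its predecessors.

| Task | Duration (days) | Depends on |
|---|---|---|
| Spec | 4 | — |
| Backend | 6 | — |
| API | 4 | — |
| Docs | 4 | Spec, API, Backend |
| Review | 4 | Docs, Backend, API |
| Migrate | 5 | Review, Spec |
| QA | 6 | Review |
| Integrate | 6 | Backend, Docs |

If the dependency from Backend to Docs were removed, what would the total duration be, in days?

18

Original critical path: Backend→Docs→Review→QA = 6+4+4+6 = 20 ⇒ 20 days.
Without Backend→Docs, Docs's earliest start moves from 6 to 4.
The longest chain is now Spec→Docs→Review→QA = 4+4+4+6 = 18, so the schedule takes 18 days.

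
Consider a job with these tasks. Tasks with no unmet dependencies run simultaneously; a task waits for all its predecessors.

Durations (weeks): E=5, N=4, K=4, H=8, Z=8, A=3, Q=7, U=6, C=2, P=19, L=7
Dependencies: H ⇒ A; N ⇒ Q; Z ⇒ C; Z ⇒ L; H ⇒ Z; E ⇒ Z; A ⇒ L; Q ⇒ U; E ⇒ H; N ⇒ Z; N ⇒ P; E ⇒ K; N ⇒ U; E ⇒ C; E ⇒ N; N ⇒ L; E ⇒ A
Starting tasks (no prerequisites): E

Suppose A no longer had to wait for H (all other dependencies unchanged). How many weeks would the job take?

28

Before: longest chain E→N→P = 5+4+19 = 28, finish 28.
Without H→A, A's earliest start moves from 13 to 5.
New critical path: E→N→P = 5+4+19 = 28 ⇒ 28 weeks.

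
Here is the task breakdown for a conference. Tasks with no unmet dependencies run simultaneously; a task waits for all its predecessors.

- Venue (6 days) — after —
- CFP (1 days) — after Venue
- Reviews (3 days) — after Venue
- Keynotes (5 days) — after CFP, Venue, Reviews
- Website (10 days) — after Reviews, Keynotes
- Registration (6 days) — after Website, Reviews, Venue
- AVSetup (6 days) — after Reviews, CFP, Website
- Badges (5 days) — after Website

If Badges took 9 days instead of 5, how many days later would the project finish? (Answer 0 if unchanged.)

Critical path before the change: Venue→Reviews→Keynotes→Website→Registration = 6+3+5+10+6 = 30 giving 30 days.
Badges is off the critical path — its longest chain is 29 days, giving 1 of slack.
New critical path: Venue→Reviews→Keynotes→Website→Badges = 6+3+5+10+9 = 33 ⇒ 33 days.
Change in finish: 33 − 30 = +3 days.

3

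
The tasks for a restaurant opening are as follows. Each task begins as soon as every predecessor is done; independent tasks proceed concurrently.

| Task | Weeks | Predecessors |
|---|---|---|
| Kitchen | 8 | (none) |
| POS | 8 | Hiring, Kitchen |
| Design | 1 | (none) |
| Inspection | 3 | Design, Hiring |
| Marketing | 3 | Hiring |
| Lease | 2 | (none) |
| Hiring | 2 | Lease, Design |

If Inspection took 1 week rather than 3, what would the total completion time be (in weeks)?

Actual critical path: Kitchen→POS = 8+8 = 16 ⇒ 16 weeks.
Inspection has 9 weeks of float (longest path through it is 7).
The critical path is still Kitchen→POS; finish is now 16 weeks.

16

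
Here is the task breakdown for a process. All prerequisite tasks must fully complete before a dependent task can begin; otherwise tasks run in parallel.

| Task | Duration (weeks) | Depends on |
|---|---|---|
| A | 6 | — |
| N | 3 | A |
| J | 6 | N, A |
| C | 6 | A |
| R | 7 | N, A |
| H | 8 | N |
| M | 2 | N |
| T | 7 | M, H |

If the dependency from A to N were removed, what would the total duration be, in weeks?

Before: longest chain A→N→H→T = 6+3+8+7 = 24, finish 24.
Without A→N, N's earliest start moves from 6 to 0.
New critical path: N→H→T = 3+8+7 = 18 ⇒ 18 weeks.

18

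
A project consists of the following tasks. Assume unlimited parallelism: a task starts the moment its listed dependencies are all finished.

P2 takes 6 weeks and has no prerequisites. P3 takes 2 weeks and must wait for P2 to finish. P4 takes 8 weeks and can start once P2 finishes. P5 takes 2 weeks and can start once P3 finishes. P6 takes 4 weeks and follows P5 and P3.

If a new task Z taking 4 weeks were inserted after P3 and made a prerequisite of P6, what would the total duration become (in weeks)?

Originally the project takes 14 weeks.
With Z inserted, P6 now waits for max(P5, P3, Z).
New critical path: P2→P3→Z→P6 = 6+2+4+4 = 16 ⇒ 16 weeks.

16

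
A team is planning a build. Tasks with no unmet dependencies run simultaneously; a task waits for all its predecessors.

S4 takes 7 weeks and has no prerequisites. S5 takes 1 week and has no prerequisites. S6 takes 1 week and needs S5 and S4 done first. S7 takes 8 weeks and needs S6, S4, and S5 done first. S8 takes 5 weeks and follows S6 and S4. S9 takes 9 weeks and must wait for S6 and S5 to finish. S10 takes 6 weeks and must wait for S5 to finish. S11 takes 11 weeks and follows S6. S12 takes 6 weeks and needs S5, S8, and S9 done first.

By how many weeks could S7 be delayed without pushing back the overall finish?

7

Critical path: S4→S6→S9→S12 = 7+1+9+6 = 23, so the finish is 23 weeks.
Longest path through S7: 16 weeks (earliest finish 16, latest finish 23).
Float = 23 − 16 = 7.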